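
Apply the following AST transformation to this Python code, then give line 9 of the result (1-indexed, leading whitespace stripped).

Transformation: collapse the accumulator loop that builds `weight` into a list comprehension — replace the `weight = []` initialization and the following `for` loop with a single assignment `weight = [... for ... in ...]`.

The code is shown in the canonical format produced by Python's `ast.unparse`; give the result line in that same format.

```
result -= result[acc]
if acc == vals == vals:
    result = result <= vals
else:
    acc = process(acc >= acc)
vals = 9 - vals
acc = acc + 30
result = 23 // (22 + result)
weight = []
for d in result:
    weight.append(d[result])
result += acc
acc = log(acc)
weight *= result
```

weight = [d[result] for d in result]

Transformed code:
result -= result[acc]
if acc == vals == vals:
    result = result <= vals
else:
    acc = process(acc >= acc)
vals = 9 - vals
acc = acc + 30
result = 23 // (22 + result)
weight = [d[result] for d in result]
result += acc
acc = log(acc)
weight *= result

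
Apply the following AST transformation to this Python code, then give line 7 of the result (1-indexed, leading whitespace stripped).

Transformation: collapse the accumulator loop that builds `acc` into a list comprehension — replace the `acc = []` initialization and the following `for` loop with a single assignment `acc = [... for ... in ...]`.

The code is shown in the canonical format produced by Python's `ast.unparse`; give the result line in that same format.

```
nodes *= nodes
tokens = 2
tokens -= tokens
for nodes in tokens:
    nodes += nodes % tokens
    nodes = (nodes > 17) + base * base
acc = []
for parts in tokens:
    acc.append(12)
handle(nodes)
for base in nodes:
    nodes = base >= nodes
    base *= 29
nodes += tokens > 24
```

acc = [12 for parts in tokens]

Transformed code:
nodes *= nodes
tokens = 2
tokens -= tokens
for nodes in tokens:
    nodes += nodes % tokens
    nodes = (nodes > 17) + base * base
acc = [12 for parts in tokens]
handle(nodes)
for base in nodes:
    nodes = base >= nodes
    base *= 29
nodes += tokens > 24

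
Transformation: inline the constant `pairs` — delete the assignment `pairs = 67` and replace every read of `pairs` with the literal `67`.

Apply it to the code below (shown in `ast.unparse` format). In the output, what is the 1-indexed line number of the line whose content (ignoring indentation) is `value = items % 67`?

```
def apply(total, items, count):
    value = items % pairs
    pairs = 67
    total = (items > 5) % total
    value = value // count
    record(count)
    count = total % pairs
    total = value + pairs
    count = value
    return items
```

Transformed code:
def apply(total, items, count):
    value = items % 67
    total = (items > 5) % total
    value = value // count
    record(count)
    count = total % 67
    total = value + 67
    count = value
    return items

2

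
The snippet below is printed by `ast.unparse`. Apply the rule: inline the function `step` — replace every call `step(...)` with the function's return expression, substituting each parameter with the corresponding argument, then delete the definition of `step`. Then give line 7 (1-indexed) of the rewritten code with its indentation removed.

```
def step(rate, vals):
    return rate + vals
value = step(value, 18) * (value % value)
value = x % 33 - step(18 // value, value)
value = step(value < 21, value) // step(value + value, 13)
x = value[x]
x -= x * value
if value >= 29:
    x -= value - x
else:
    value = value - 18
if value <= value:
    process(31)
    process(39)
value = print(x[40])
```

Transformed code:
value = (value + 18) * (value % value)
value = x % 33 - (18 // value + value)
value = ((value < 21) + value) // (value + value + 13)
x = value[x]
x -= x * value
if value >= 29:
    x -= value - x
else:
    value = value - 18
if value <= value:
    process(31)
    process(39)
value = print(x[40])

x -= value - x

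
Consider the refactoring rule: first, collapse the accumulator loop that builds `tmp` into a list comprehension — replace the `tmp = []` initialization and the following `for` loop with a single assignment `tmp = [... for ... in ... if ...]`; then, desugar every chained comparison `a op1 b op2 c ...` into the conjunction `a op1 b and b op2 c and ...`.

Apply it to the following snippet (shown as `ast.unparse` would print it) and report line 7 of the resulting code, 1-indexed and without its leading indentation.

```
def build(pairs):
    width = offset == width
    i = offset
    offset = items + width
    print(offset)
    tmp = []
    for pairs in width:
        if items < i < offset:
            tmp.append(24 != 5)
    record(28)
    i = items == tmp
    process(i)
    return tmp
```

Transformed code:
def build(pairs):
    width = offset == width
    i = offset
    offset = items + width
    print(offset)
    tmp = [24 != 5 for pairs in width if items < i and i < offset]
    record(28)
    i = items == tmp
    process(i)
    return tmp

record(28)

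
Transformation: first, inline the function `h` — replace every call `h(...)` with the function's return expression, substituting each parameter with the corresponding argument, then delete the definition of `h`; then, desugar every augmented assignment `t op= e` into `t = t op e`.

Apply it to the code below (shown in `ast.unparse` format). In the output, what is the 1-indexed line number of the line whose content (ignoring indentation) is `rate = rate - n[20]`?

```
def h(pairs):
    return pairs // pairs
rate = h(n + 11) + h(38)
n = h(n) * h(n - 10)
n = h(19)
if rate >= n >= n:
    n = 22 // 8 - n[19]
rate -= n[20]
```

6

Transformed code:
rate = (n + 11) // (n + 11) + 38 // 38
n = n // n * ((n - 10) // (n - 10))
n = 19 // 19
if rate >= n >= n:
    n = 22 // 8 - n[19]
rate = rate - n[20]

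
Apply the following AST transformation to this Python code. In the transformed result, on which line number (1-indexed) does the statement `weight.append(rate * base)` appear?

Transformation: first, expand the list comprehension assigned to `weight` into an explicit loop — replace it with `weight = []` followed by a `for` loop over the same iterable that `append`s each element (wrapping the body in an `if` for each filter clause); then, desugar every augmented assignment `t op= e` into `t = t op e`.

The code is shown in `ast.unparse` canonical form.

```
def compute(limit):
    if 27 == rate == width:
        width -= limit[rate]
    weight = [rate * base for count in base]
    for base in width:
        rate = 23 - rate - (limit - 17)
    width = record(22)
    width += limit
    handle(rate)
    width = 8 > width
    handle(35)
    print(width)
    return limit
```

Transformed code:
def compute(limit):
    if 27 == rate == width:
        width = width - limit[rate]
    weight = []
    for count in base:
        weight.append(rate * base)
    for base in width:
        rate = 23 - rate - (limit - 17)
    width = record(22)
    width = width + limit
    handle(rate)
    width = 8 > width
    handle(35)
    print(width)
    return limit

6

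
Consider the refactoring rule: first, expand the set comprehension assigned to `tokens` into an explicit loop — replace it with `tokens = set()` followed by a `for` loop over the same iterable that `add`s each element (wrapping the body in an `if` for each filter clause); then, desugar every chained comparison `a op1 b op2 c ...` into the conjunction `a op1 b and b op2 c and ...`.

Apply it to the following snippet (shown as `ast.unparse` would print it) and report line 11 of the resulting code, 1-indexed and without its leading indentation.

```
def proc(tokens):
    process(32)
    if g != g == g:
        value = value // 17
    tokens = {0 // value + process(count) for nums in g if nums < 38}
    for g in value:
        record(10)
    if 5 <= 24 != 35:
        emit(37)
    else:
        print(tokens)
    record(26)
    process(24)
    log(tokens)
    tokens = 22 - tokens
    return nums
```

if 5 <= 24 and 24 != 35:

Transformed code:
def proc(tokens):
    process(32)
    if g != g and g == g:
        value = value // 17
    tokens = set()
    for nums in g:
        if nums < 38:
            tokens.add(0 // value + process(count))
    for g in value:
        record(10)
    if 5 <= 24 and 24 != 35:
        emit(37)
    else:
        print(tokens)
    record(26)
    process(24)
    log(tokens)
    tokens = 22 - tokens
    return nums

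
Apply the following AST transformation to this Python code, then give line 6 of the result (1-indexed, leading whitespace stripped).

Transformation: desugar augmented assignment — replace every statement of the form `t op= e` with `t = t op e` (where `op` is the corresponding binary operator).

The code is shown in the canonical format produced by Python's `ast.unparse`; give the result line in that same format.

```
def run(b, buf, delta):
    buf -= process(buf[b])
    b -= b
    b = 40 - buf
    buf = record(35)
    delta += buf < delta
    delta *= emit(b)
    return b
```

Transformed code:
def run(b, buf, delta):
    buf = buf - process(buf[b])
    b = b - b
    b = 40 - buf
    buf = record(35)
    delta = delta + (buf < delta)
    delta = delta * emit(b)
    return b

delta = delta + (buf < delta)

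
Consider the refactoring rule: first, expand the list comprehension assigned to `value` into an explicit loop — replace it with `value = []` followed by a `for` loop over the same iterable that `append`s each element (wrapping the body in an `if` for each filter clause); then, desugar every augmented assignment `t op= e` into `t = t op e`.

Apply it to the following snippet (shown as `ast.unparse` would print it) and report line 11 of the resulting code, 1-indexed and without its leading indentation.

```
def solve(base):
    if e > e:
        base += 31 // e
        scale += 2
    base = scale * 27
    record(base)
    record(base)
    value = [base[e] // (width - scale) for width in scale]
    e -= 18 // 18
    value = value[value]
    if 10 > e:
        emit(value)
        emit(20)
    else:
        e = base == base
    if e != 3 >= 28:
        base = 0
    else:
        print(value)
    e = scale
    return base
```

e = e - 18 // 18

Transformed code:
def solve(base):
    if e > e:
        base = base + 31 // e
        scale = scale + 2
    base = scale * 27
    record(base)
    record(base)
    value = []
    for width in scale:
        value.append(base[e] // (width - scale))
    e = e - 18 // 18
    value = value[value]
    if 10 > e:
        emit(value)
        emit(20)
    else:
        e = base == base
    if e != 3 >= 28:
        base = 0
    else:
        print(value)
    e = scale
    return base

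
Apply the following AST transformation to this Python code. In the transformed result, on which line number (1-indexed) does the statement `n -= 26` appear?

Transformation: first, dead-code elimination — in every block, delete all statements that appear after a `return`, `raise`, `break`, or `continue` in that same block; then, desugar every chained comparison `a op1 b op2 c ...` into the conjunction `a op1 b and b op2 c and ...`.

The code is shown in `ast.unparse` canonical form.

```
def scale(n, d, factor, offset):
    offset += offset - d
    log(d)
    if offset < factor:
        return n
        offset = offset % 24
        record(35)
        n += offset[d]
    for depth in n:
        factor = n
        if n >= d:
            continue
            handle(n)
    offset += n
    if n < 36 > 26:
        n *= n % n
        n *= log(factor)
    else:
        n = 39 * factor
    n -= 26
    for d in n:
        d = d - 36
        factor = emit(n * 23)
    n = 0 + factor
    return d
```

16

Transformed code:
def scale(n, d, factor, offset):
    offset += offset - d
    log(d)
    if offset < factor:
        return n
    for depth in n:
        factor = n
        if n >= d:
            continue
    offset += n
    if n < 36 and 36 > 26:
        n *= n % n
        n *= log(factor)
    else:
        n = 39 * factor
    n -= 26
    for d in n:
        d = d - 36
        factor = emit(n * 23)
    n = 0 + factor
    return d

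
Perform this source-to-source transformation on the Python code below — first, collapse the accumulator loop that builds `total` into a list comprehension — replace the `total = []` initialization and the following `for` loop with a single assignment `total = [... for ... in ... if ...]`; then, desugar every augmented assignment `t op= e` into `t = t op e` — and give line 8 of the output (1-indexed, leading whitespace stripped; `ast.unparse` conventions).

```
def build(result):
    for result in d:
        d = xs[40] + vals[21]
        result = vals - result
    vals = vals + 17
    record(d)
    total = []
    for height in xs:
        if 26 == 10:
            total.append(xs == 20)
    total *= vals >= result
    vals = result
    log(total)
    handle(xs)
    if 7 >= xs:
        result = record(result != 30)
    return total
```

total = total * (vals >= result)

Transformed code:
def build(result):
    for result in d:
        d = xs[40] + vals[21]
        result = vals - result
    vals = vals + 17
    record(d)
    total = [xs == 20 for height in xs if 26 == 10]
    total = total * (vals >= result)
    vals = result
    log(total)
    handle(xs)
    if 7 >= xs:
        result = record(result != 30)
    return total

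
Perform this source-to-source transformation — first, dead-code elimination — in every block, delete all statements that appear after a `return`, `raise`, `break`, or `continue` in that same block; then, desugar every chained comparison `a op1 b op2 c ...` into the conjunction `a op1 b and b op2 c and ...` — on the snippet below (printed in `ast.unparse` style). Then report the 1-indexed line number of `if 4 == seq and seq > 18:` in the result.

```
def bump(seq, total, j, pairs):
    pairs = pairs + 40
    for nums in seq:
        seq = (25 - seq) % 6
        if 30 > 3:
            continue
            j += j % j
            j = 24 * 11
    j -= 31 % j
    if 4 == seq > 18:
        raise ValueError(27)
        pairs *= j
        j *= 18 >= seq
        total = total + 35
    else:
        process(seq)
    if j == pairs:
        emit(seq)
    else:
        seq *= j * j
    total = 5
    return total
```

8

Transformed code:
def bump(seq, total, j, pairs):
    pairs = pairs + 40
    for nums in seq:
        seq = (25 - seq) % 6
        if 30 > 3:
            continue
    j -= 31 % j
    if 4 == seq and seq > 18:
        raise ValueError(27)
    else:
        process(seq)
    if j == pairs:
        emit(seq)
    else:
        seq *= j * j
    total = 5
    return total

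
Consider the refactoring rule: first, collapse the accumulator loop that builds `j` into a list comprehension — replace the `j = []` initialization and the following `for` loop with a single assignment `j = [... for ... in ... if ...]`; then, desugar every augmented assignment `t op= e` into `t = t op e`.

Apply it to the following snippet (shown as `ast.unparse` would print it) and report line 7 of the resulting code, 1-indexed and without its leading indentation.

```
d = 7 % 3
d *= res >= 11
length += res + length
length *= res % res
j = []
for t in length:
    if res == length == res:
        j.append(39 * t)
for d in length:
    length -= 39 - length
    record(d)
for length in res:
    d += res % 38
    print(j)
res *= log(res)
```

length = length - (39 - length)

Transformed code:
d = 7 % 3
d = d * (res >= 11)
length = length + (res + length)
length = length * (res % res)
j = [39 * t for t in length if res == length == res]
for d in length:
    length = length - (39 - length)
    record(d)
for length in res:
    d = d + res % 38
    print(j)
res = res * log(res)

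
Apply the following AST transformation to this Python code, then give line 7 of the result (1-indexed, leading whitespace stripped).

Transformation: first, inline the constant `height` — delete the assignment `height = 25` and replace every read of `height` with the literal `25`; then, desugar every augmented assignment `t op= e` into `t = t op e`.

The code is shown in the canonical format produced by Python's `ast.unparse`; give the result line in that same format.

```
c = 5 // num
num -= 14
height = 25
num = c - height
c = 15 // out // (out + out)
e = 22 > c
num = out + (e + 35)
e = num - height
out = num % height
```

Transformed code:
c = 5 // num
num = num - 14
num = c - 25
c = 15 // out // (out + out)
e = 22 > c
num = out + (e + 35)
e = num - 25
out = num % 25

e = num - 25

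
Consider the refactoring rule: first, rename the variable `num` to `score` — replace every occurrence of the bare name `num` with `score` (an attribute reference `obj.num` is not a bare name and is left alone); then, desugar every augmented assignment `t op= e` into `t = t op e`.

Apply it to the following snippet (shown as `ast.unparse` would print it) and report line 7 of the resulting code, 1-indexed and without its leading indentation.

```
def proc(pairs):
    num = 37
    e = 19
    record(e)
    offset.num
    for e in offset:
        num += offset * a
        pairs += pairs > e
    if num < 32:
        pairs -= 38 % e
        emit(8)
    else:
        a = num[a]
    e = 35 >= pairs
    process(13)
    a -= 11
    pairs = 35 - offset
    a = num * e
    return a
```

Transformed code:
def proc(pairs):
    score = 37
    e = 19
    record(e)
    offset.num
    for e in offset:
        score = score + offset * a
        pairs = pairs + (pairs > e)
    if score < 32:
        pairs = pairs - 38 % e
        emit(8)
    else:
        a = score[a]
    e = 35 >= pairs
    process(13)
    a = a - 11
    pairs = 35 - offset
    a = score * e
    return a

score = score + offset * a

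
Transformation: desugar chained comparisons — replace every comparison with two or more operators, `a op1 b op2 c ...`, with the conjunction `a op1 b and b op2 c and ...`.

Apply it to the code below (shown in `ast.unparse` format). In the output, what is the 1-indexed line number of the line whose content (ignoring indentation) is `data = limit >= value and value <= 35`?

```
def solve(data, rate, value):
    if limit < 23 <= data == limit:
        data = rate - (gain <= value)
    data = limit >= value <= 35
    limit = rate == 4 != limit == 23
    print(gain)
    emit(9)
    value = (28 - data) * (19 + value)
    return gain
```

4

Transformed code:
def solve(data, rate, value):
    if limit < 23 and 23 <= data and (data == limit):
        data = rate - (gain <= value)
    data = limit >= value and value <= 35
    limit = rate == 4 and 4 != limit and (limit == 23)
    print(gain)
    emit(9)
    value = (28 - data) * (19 + value)
    return gain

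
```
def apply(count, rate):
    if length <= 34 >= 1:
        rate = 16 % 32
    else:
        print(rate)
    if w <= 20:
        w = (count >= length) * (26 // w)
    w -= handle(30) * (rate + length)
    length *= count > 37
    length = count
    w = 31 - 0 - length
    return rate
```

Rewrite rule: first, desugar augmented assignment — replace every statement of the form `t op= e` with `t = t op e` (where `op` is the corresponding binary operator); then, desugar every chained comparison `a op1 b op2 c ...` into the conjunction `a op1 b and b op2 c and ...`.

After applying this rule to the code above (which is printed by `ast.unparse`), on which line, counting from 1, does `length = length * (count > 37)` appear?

9

Transformed code:
def apply(count, rate):
    if length <= 34 and 34 >= 1:
        rate = 16 % 32
    else:
        print(rate)
    if w <= 20:
        w = (count >= length) * (26 // w)
    w = w - handle(30) * (rate + length)
    length = length * (count > 37)
    length = count
    w = 31 - 0 - length
    return rate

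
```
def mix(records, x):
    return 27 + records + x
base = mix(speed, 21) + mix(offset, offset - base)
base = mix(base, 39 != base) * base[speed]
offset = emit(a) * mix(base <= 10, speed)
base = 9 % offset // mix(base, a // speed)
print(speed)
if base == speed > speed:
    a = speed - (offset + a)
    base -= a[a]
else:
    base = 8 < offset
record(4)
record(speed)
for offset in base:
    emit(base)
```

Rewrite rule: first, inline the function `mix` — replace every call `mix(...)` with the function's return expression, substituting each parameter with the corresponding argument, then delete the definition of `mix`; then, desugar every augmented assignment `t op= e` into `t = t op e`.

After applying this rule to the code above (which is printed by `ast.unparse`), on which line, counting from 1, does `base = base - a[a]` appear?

8

Transformed code:
base = 27 + speed + 21 + (27 + offset + (offset - base))
base = (27 + base + (39 != base)) * base[speed]
offset = emit(a) * (27 + (base <= 10) + speed)
base = 9 % offset // (27 + base + a // speed)
print(speed)
if base == speed > speed:
    a = speed - (offset + a)
    base = base - a[a]
else:
    base = 8 < offset
record(4)
record(speed)
for offset in base:
    emit(base)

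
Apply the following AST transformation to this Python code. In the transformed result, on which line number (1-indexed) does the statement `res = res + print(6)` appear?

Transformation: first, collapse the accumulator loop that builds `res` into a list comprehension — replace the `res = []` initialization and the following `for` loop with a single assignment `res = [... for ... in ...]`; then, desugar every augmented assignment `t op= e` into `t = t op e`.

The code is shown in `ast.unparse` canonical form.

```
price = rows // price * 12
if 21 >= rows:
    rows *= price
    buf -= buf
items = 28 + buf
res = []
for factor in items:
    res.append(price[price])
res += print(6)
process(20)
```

7

Transformed code:
price = rows // price * 12
if 21 >= rows:
    rows = rows * price
    buf = buf - buf
items = 28 + buf
res = [price[price] for factor in items]
res = res + print(6)
process(20)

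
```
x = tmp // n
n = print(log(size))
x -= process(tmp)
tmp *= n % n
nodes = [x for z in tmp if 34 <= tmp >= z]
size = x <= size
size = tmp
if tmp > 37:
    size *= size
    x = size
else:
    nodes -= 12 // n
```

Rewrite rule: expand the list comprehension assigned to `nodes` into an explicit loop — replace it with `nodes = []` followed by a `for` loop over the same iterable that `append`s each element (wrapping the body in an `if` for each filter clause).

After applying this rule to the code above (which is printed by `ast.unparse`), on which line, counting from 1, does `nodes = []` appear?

5

Transformed code:
x = tmp // n
n = print(log(size))
x -= process(tmp)
tmp *= n % n
nodes = []
for z in tmp:
    if 34 <= tmp >= z:
        nodes.append(x)
size = x <= size
size = tmp
if tmp > 37:
    size *= size
    x = size
else:
    nodes -= 12 // n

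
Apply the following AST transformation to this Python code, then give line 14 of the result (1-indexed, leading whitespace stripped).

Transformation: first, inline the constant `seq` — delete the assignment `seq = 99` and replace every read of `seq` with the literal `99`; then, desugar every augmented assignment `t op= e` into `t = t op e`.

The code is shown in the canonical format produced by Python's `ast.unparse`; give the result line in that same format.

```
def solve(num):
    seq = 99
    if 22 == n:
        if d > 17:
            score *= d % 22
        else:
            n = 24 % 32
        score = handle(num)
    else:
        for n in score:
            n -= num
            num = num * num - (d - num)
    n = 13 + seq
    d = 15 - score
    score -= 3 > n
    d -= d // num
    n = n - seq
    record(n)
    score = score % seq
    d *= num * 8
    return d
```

Transformed code:
def solve(num):
    if 22 == n:
        if d > 17:
            score = score * (d % 22)
        else:
            n = 24 % 32
        score = handle(num)
    else:
        for n in score:
            n = n - num
            num = num * num - (d - num)
    n = 13 + 99
    d = 15 - score
    score = score - (3 > n)
    d = d - d // num
    n = n - 99
    record(n)
    score = score % 99
    d = d * (num * 8)
    return d

score = score - (3 > n)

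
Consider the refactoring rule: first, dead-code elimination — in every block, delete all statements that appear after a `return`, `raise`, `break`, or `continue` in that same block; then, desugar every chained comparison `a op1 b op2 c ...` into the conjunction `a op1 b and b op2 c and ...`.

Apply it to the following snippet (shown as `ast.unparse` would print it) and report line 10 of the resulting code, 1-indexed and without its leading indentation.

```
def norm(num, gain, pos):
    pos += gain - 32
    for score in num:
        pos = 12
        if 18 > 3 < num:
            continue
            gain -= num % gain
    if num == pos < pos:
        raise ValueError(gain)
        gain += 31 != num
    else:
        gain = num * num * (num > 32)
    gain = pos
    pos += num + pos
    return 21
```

Transformed code:
def norm(num, gain, pos):
    pos += gain - 32
    for score in num:
        pos = 12
        if 18 > 3 and 3 < num:
            continue
    if num == pos and pos < pos:
        raise ValueError(gain)
    else:
        gain = num * num * (num > 32)
    gain = pos
    pos += num + pos
    return 21

gain = num * num * (num > 32)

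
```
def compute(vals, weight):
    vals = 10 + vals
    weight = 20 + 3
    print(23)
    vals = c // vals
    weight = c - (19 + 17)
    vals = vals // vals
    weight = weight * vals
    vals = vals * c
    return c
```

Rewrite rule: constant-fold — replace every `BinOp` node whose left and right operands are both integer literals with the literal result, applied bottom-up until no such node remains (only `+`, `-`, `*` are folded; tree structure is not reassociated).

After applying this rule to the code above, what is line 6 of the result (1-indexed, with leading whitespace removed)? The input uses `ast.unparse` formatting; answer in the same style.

Transformed code:
def compute(vals, weight):
    vals = 10 + vals
    weight = 23
    print(23)
    vals = c // vals
    weight = c - 36
    vals = vals // vals
    weight = weight * vals
    vals = vals * c
    return c

weight = c - 36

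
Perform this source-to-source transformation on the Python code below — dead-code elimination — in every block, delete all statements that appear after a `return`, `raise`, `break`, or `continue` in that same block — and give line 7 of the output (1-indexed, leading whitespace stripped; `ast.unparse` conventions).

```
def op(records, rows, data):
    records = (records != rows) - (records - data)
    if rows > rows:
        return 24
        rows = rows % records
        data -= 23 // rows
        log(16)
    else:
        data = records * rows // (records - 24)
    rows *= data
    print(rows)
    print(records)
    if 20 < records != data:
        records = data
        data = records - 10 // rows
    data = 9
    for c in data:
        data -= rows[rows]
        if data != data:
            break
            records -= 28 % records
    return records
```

Transformed code:
def op(records, rows, data):
    records = (records != rows) - (records - data)
    if rows > rows:
        return 24
    else:
        data = records * rows // (records - 24)
    rows *= data
    print(rows)
    print(records)
    if 20 < records != data:
        records = data
        data = records - 10 // rows
    data = 9
    for c in data:
        data -= rows[rows]
        if data != data:
            break
    return records

rows *= data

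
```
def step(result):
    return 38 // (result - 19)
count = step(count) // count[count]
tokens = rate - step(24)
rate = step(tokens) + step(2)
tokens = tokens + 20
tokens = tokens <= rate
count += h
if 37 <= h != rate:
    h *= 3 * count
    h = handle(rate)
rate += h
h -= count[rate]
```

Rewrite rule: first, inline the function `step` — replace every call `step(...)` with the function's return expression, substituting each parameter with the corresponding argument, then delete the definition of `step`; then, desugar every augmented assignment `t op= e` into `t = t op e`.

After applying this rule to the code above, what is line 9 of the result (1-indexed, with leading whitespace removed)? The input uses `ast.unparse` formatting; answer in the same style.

Transformed code:
count = 38 // (count - 19) // count[count]
tokens = rate - 38 // (24 - 19)
rate = 38 // (tokens - 19) + 38 // (2 - 19)
tokens = tokens + 20
tokens = tokens <= rate
count = count + h
if 37 <= h != rate:
    h = h * (3 * count)
    h = handle(rate)
rate = rate + h
h = h - count[rate]

h = handle(rate)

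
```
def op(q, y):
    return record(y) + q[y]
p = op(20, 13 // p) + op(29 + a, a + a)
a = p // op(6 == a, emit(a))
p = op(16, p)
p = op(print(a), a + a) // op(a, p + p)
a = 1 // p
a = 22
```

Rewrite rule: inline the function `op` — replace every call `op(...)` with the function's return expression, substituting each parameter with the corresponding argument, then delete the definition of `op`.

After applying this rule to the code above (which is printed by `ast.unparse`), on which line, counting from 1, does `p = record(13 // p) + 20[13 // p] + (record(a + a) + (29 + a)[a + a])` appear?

Transformed code:
p = record(13 // p) + 20[13 // p] + (record(a + a) + (29 + a)[a + a])
a = p // (record(emit(a)) + (6 == a)[emit(a)])
p = record(p) + 16[p]
p = (record(a + a) + print(a)[a + a]) // (record(p + p) + a[p + p])
a = 1 // p
a = 22

1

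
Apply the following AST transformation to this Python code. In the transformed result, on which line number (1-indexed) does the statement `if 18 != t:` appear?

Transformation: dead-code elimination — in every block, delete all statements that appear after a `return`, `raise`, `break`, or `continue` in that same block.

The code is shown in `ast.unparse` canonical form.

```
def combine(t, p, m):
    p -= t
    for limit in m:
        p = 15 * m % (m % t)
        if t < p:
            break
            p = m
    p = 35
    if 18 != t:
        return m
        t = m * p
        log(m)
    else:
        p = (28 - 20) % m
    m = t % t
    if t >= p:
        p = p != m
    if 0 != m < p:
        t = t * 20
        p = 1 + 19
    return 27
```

Transformed code:
def combine(t, p, m):
    p -= t
    for limit in m:
        p = 15 * m % (m % t)
        if t < p:
            break
    p = 35
    if 18 != t:
        return m
    else:
        p = (28 - 20) % m
    m = t % t
    if t >= p:
        p = p != m
    if 0 != m < p:
        t = t * 20
        p = 1 + 19
    return 27

8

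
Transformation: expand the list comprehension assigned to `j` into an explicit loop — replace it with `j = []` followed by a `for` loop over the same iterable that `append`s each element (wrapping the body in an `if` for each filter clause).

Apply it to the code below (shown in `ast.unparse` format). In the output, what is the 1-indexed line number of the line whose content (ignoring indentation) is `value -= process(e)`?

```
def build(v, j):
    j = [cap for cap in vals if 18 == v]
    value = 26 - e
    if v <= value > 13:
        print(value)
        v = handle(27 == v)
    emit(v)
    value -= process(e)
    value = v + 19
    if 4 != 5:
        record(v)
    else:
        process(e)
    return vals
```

11

Transformed code:
def build(v, j):
    j = []
    for cap in vals:
        if 18 == v:
            j.append(cap)
    value = 26 - e
    if v <= value > 13:
        print(value)
        v = handle(27 == v)
    emit(v)
    value -= process(e)
    value = v + 19
    if 4 != 5:
        record(v)
    else:
        process(e)
    return vals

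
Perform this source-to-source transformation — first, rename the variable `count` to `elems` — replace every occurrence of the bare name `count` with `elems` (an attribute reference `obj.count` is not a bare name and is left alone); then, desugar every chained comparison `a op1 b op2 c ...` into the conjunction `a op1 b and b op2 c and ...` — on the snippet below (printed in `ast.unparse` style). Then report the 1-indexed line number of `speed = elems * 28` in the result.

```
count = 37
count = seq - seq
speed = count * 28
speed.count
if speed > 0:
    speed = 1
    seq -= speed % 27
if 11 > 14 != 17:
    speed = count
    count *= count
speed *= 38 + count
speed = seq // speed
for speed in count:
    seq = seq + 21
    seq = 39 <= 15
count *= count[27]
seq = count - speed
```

Transformed code:
elems = 37
elems = seq - seq
speed = elems * 28
speed.count
if speed > 0:
    speed = 1
    seq -= speed % 27
if 11 > 14 and 14 != 17:
    speed = elems
    elems *= elems
speed *= 38 + elems
speed = seq // speed
for speed in elems:
    seq = seq + 21
    seq = 39 <= 15
elems *= elems[27]
seq = elems - speed

3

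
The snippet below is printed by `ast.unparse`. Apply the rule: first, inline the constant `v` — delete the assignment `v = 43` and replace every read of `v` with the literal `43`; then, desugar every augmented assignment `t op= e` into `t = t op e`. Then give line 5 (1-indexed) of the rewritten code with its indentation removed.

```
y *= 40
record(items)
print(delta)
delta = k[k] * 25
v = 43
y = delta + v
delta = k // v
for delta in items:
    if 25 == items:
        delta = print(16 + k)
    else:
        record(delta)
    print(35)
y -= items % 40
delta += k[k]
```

Transformed code:
y = y * 40
record(items)
print(delta)
delta = k[k] * 25
y = delta + 43
delta = k // 43
for delta in items:
    if 25 == items:
        delta = print(16 + k)
    else:
        record(delta)
    print(35)
y = y - items % 40
delta = delta + k[k]

y = delta + 43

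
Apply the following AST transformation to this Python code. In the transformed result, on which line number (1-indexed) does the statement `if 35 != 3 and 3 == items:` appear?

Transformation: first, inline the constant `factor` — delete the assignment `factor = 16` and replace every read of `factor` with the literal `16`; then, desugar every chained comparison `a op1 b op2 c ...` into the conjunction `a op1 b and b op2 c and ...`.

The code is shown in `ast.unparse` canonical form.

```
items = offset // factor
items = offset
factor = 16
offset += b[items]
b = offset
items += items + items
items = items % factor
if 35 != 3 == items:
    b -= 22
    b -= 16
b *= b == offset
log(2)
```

7

Transformed code:
items = offset // 16
items = offset
offset += b[items]
b = offset
items += items + items
items = items % 16
if 35 != 3 and 3 == items:
    b -= 22
    b -= 16
b *= b == offset
log(2)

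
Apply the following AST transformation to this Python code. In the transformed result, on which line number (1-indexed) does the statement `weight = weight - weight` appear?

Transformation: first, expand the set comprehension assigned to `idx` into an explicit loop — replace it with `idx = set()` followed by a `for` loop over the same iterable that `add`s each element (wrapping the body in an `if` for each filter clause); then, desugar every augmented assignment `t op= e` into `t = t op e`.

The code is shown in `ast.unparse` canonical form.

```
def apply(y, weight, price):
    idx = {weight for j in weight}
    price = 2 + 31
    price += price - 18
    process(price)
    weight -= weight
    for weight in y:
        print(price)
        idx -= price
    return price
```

8

Transformed code:
def apply(y, weight, price):
    idx = set()
    for j in weight:
        idx.add(weight)
    price = 2 + 31
    price = price + (price - 18)
    process(price)
    weight = weight - weight
    for weight in y:
        print(price)
        idx = idx - price
    return price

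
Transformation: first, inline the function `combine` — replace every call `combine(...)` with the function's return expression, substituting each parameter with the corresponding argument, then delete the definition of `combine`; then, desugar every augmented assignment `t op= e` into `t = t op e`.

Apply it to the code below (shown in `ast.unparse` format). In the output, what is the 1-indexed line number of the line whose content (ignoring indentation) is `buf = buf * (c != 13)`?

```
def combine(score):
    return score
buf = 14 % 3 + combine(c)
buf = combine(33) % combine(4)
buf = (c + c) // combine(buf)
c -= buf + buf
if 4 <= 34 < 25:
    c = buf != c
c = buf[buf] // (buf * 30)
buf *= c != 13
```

Transformed code:
buf = 14 % 3 + c
buf = 33 % 4
buf = (c + c) // buf
c = c - (buf + buf)
if 4 <= 34 < 25:
    c = buf != c
c = buf[buf] // (buf * 30)
buf = buf * (c != 13)

8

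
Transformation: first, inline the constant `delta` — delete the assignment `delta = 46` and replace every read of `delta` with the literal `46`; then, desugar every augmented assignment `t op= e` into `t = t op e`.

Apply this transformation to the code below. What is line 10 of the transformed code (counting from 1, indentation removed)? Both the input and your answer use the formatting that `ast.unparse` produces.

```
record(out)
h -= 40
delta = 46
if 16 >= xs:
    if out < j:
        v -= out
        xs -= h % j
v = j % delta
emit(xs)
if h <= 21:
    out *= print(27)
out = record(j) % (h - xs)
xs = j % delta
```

Transformed code:
record(out)
h = h - 40
if 16 >= xs:
    if out < j:
        v = v - out
        xs = xs - h % j
v = j % 46
emit(xs)
if h <= 21:
    out = out * print(27)
out = record(j) % (h - xs)
xs = j % 46

out = out * print(27)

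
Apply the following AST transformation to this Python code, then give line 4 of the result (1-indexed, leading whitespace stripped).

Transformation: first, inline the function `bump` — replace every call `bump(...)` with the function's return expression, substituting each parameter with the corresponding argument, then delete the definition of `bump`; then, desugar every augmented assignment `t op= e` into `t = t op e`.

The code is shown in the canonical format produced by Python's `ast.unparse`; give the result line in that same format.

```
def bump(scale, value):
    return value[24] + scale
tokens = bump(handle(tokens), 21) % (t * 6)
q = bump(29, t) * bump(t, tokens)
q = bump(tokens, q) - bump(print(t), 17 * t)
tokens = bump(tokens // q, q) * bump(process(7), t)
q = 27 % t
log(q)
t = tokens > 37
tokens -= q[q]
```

tokens = (q[24] + tokens // q) * (t[24] + process(7))

Transformed code:
tokens = (21[24] + handle(tokens)) % (t * 6)
q = (t[24] + 29) * (tokens[24] + t)
q = q[24] + tokens - ((17 * t)[24] + print(t))
tokens = (q[24] + tokens // q) * (t[24] + process(7))
q = 27 % t
log(q)
t = tokens > 37
tokens = tokens - q[q]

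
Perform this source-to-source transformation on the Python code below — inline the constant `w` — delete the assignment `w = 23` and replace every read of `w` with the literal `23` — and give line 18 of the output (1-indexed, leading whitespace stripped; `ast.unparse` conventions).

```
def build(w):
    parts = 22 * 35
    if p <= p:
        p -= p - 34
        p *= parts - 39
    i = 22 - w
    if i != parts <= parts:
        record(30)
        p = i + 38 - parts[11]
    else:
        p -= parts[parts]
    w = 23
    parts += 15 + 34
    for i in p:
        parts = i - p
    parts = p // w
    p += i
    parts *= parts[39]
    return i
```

Transformed code:
def build(w):
    parts = 22 * 35
    if p <= p:
        p -= p - 34
        p *= parts - 39
    i = 22 - 23
    if i != parts <= parts:
        record(30)
        p = i + 38 - parts[11]
    else:
        p -= parts[parts]
    parts += 15 + 34
    for i in p:
        parts = i - p
    parts = p // 23
    p += i
    parts *= parts[39]
    return i

return i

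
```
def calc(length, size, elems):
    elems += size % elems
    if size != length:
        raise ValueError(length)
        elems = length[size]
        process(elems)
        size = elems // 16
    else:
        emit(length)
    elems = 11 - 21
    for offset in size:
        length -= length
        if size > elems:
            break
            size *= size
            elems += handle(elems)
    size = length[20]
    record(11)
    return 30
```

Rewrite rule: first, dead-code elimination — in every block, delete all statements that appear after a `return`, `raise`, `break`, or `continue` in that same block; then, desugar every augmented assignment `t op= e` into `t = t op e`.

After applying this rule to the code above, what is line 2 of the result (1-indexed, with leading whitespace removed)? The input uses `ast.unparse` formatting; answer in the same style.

elems = elems + size % elems

Transformed code:
def calc(length, size, elems):
    elems = elems + size % elems
    if size != length:
        raise ValueError(length)
    else:
        emit(length)
    elems = 11 - 21
    for offset in size:
        length = length - length
        if size > elems:
            break
    size = length[20]
    record(11)
    return 30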